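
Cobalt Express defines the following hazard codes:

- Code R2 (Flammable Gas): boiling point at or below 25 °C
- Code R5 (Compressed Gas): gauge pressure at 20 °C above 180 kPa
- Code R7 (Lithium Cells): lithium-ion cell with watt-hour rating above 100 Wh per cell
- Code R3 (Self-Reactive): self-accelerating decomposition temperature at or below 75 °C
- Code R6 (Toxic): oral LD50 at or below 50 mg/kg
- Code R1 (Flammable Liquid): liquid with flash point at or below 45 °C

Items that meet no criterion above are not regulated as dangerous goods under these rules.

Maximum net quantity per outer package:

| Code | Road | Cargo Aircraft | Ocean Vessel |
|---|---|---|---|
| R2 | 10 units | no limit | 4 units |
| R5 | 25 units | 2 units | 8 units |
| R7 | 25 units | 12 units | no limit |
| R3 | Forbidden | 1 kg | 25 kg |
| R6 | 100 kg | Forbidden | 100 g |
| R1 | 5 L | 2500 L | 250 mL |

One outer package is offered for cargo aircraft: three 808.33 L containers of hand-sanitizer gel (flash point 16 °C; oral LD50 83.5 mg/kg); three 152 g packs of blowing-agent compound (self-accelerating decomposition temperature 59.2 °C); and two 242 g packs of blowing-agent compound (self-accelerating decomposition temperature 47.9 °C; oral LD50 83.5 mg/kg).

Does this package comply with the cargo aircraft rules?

Yes

Hand-sanitizer gel: flash point 16 °C ≤ 45 °C → Code R1 (Flammable Liquid).
Blowing-agent compound: self-accelerating decomposition temperature 59.2 °C ≤ 75 °C → Code R3 (Self-Reactive).
With self-accelerating decomposition temperature 47.9 °C (≤ 75 °C), the blowing-agent compound falls in Code R3.
Total Code R3: (three 152 g packs = 456 g) + (two 242 g packs = 484 g) = 940 g.
940 g ≤ 1 kg (cargo aircraft limit, Code R3) — within limit.
Code R1 quantity: three 808.33 L containers = 2424.99 L.
2424.99 L ≤ 2500 L (cargo aircraft limit, Code R1) — within limit.
Every hazard code is within its cargo aircraft limit and no segregation rule is violated.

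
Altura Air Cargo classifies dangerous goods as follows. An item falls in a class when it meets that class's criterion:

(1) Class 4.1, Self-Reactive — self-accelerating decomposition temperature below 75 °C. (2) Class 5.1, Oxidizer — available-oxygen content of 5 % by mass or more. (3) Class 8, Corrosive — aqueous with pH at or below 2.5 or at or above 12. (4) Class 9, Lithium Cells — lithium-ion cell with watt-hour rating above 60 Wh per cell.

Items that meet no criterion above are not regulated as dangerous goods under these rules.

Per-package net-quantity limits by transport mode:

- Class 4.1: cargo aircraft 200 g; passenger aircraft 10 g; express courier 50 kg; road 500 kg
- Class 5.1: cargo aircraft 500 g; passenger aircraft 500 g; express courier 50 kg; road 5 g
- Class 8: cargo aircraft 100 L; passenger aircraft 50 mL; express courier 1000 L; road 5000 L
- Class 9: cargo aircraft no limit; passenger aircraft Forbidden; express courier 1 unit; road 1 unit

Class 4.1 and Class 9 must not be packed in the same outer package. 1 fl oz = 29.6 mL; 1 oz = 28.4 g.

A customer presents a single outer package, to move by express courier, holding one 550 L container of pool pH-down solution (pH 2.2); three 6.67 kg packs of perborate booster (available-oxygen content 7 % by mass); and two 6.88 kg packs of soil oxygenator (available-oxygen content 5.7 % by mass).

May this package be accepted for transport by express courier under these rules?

Pool pH-down solution: pH 2.2 ≤ 2.5 → Class 8 (Corrosive).
The perborate booster has available-oxygen content 7 % by mass, which is ≥ 5 % by mass, so it is Class 5.1 (Oxidizer).
With available-oxygen content 5.7 % by mass (≥ 5 % by mass), the soil oxygenator falls in Class 5.1.
Class 5.1 net quantity: (three 6.67 kg packs = 20.01 kg) + (two 6.88 kg packs = 13.76 kg) = 33.77 kg.
33.77 kg ≤ 50 kg (express courier limit, Class 5.1) — within limit.
Class 8 quantity: 550 L.
550 L ≤ 1000 L (express courier limit, Class 8) — within limit.
The segregation rule (Class 4.1 with Class 9) does not apply to Class 5.1 with Class 8.
Every hazard class is within its express courier limit and no segregation rule is violated.

Yes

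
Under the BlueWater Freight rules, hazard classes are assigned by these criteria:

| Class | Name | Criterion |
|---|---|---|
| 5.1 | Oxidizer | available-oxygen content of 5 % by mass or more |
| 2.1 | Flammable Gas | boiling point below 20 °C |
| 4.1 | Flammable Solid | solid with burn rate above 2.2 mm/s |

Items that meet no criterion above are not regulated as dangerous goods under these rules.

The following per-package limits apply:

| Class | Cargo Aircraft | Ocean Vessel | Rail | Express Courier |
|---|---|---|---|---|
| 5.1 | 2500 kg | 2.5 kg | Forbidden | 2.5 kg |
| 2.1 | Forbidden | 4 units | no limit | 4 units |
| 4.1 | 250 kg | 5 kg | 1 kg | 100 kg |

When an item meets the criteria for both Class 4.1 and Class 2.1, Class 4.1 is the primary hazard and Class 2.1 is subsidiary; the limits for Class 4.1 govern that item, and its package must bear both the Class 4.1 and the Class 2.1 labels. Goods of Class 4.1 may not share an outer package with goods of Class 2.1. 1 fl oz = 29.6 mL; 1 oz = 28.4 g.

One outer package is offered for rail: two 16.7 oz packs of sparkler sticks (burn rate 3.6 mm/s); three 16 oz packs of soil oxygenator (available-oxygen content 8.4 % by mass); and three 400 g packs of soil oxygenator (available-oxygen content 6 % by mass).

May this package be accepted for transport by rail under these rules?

Sparkler sticks: burn rate 3.6 mm/s > 2.2 mm/s → Class 4.1 (Flammable Solid).
Soil oxygenator: available-oxygen content 8.4 % by mass ≥ 5 % by mass → Class 5.1 (Oxidizer).
Soil oxygenator: available-oxygen content 6 % by mass ≥ 5 % by mass → Class 5.1 (Oxidizer).
Total Class 5.1: (three 16 oz packs = 1363.2 g) + (three 400 g packs = 1.2 kg) = 2563.2 g.
Class 5.1 is Forbidden by rail.
Class 4.1 quantity: two 16.7 oz packs = 948.56 g.
948.56 g ≤ 1 kg (rail limit, Class 4.1) — within limit.
The segregation rule (Class 4.1 with Class 2.1) does not apply to Class 5.1 with Class 4.1.

No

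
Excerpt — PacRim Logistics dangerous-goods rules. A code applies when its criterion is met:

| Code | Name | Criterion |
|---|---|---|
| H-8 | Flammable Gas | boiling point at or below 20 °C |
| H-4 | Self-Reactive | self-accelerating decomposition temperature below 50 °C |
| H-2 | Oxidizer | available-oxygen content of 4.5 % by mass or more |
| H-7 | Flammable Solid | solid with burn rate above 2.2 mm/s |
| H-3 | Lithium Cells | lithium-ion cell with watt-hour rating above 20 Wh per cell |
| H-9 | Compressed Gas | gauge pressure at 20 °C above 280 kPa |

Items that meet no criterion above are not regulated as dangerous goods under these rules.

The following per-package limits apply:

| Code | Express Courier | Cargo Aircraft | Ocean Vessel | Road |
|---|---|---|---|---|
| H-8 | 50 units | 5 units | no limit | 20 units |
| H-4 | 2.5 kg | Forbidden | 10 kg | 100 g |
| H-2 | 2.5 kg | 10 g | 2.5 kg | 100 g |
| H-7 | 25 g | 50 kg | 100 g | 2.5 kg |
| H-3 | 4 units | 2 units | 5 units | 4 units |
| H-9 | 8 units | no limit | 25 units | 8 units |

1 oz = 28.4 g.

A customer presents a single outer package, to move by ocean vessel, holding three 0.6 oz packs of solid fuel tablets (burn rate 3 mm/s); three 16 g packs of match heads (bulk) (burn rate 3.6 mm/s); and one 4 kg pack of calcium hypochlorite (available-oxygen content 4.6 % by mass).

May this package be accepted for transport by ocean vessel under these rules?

No

Burn rate 3 mm/s meets the Code H-7 criterion (Flammable Solid), so the solid fuel tablets are Code H-7.
Burn rate 3.6 mm/s meets the Code H-7 criterion (Flammable Solid), so the match heads (bulk) are Code H-7.
With available-oxygen content 4.6 % by mass (≥ 4.5 % by mass), the calcium hypochlorite falls in Code H-2.
Code H-2 quantity: 4 kg.
4 kg exceeds the ocean vessel limit of 2.5 kg for Code H-2.
Total Code H-7: (three 0.6 oz packs = 51.12 g) + (three 16 g packs = 48 g) = 99.12 g.
That is within the Code H-7 ocean vessel limit of 100 g.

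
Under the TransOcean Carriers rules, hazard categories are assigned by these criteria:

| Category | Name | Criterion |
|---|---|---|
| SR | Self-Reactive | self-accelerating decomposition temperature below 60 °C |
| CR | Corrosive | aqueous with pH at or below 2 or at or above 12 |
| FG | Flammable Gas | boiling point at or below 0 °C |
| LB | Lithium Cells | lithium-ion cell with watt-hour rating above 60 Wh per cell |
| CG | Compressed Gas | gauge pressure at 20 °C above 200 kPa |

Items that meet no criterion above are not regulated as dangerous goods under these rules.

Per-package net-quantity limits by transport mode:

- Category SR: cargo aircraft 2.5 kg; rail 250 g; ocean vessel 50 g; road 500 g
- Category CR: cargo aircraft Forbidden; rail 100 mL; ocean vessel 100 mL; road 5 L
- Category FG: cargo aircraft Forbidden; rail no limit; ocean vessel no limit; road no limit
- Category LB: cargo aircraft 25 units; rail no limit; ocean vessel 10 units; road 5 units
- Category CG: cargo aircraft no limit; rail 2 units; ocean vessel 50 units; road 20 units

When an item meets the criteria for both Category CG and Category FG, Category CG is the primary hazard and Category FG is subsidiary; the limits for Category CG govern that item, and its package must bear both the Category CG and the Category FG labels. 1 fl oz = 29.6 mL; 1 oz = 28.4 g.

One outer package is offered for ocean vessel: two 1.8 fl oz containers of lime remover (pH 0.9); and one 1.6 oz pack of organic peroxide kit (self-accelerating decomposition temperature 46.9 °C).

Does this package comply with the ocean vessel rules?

No

Lime remover: pH 0.9 ≤ 2 → Category CR (Corrosive).
Organic peroxide kit: self-accelerating decomposition temperature 46.9 °C < 60 °C → Category SR (Self-Reactive).
Category SR quantity: one 1.6 oz pack = 45.44 g.
That is within the Category SR ocean vessel limit of 50 g.
Category CR quantity: two 1.8 fl oz containers = 106.56 mL.
That exceeds the Category CR ocean vessel limit of 100 mL.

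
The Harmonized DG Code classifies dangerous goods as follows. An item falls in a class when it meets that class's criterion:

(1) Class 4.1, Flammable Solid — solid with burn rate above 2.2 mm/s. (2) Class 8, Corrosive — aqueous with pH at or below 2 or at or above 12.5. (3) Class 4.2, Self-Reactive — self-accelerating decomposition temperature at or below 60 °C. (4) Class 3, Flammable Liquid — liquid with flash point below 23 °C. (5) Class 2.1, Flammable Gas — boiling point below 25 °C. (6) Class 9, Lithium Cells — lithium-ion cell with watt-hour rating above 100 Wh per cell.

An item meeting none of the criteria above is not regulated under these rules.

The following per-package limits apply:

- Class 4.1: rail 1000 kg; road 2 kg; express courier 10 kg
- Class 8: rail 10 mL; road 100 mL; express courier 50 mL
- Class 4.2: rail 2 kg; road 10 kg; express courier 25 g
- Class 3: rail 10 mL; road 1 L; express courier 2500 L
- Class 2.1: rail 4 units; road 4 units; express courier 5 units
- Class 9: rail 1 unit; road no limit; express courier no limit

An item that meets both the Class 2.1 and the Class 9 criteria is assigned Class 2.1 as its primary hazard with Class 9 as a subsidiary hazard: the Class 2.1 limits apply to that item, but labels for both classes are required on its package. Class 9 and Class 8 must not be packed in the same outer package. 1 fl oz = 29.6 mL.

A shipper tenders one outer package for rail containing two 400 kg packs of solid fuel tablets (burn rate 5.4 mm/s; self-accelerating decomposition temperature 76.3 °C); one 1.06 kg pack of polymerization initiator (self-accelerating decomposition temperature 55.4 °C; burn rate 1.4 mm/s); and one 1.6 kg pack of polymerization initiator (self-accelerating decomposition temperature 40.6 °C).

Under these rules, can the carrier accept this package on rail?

No

With burn rate 5.4 mm/s (> 2.2 mm/s), the solid fuel tablets fall in Class 4.1.
Self-accelerating decomposition temperature 55.4 °C meets the Class 4.2 criterion (Self-Reactive), so the polymerization initiator is Class 4.2.
The polymerization initiator has self-accelerating decomposition temperature 40.6 °C, which is ≤ 60 °C, so it is Class 4.2 (Self-Reactive).
Class 4.2 net quantity: 1.06 kg + 1.6 kg = 2.66 kg.
2.66 kg exceeds the rail limit of 2 kg for Class 4.2.
Class 4.1 quantity: two 400 kg packs = 800 kg.
800 kg is within the rail limit of 1000 kg for Class 4.1.
The segregation rule (Class 9 with Class 8) does not apply to Class 4.2 with Class 4.1.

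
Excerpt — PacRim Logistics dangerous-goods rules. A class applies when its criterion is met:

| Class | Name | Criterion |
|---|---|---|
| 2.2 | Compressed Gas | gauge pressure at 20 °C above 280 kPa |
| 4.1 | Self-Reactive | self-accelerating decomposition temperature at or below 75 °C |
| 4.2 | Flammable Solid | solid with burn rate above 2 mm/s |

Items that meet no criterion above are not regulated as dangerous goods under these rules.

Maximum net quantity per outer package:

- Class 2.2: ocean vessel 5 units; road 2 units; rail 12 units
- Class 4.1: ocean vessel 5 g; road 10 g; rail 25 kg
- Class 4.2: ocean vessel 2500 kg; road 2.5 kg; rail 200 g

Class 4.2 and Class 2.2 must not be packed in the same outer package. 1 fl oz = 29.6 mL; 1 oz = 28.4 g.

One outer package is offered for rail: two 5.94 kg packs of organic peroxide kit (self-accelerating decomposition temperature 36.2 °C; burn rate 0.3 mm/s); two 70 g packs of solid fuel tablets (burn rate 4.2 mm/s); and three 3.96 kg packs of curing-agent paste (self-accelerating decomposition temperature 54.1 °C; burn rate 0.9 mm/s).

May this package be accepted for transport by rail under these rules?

Yes

Organic peroxide kit: self-accelerating decomposition temperature 36.2 °C ≤ 75 °C → Class 4.1 (Self-Reactive).
With burn rate 4.2 mm/s (> 2 mm/s), the solid fuel tablets fall in Class 4.2.
The curing-agent paste has self-accelerating decomposition temperature 54.1 °C, which is ≤ 75 °C, so it is Class 4.1 (Self-Reactive).
Class 4.2 quantity: two 70 g packs = 140 g.
140 g ≤ 200 g (rail limit, Class 4.2) — within limit.
Class 4.1 net quantity: (two 5.94 kg packs = 11.88 kg) + (three 3.96 kg packs = 11.88 kg) = 23.76 kg.
23.76 kg ≤ 25 kg (rail limit, Class 4.1) — within limit.
The segregation rule (Class 4.2 with Class 2.2) does not apply to Class 4.2 with Class 4.1.
Every hazard class is within its rail limit and no segregation rule is violated.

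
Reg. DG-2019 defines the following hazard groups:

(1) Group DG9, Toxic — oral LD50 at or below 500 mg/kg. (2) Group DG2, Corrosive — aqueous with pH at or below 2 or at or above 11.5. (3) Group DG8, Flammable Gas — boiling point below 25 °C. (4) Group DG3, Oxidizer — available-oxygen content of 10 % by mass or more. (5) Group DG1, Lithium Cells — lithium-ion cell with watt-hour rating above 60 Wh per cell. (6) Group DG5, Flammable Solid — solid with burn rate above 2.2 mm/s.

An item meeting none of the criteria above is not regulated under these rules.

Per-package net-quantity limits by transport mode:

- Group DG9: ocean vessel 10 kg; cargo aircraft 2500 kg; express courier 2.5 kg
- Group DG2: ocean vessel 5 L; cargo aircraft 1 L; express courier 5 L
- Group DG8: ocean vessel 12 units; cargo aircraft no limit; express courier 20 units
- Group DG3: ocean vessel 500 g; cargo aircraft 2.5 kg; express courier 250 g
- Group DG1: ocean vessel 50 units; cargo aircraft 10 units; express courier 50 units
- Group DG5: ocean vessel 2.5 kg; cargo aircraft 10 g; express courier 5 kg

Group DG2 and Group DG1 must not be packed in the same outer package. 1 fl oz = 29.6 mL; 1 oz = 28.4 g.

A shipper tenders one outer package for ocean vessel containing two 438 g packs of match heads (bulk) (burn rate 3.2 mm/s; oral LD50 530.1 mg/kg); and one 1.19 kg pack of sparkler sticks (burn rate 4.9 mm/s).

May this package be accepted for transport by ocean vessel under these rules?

Yes

The match heads (bulk) have burn rate 3.2 mm/s, which is > 2.2 mm/s, so they are Group DG5 (Flammable Solid).
With burn rate 4.9 mm/s (> 2.2 mm/s), the sparkler sticks fall in Group DG5.
Group DG5 net quantity: (two 438 g packs = 876 g) + 1.19 kg = 2.066 kg.
That is within the Group DG5 ocean vessel limit of 2.5 kg.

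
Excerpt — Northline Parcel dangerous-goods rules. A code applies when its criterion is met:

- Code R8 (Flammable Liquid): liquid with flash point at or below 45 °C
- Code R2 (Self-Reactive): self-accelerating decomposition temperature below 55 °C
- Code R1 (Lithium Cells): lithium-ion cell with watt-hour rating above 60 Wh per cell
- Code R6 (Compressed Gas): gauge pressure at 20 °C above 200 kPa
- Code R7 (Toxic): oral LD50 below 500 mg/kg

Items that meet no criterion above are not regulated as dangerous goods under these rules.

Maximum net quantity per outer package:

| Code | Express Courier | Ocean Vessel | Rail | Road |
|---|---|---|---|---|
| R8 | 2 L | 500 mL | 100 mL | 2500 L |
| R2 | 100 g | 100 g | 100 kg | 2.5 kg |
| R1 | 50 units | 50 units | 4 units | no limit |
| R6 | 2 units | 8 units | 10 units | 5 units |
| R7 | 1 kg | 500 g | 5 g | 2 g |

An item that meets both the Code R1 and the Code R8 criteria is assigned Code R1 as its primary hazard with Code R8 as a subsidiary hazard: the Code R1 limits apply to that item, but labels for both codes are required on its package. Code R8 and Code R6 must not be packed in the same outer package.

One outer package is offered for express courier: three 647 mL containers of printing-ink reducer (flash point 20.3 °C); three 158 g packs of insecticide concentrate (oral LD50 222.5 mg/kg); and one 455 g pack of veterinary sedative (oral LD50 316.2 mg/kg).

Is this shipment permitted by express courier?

The printing-ink reducer has flash point 20.3 °C, which is ≤ 45 °C, so it is Code R8 (Flammable Liquid).
Oral LD50 222.5 mg/kg meets the Code R7 criterion (Toxic), so the insecticide concentrate is Code R7.
The veterinary sedative has oral LD50 316.2 mg/kg, which is < 500 mg/kg, so it is Code R7 (Toxic).
Code R8 quantity: three 647 mL containers = 1.941 L.
1.941 L is within the express courier limit of 2 L for Code R8.
Code R7 net quantity: (three 158 g packs = 474 g) + 455 g = 929 g.
929 g is within the express courier limit of 1 kg for Code R7.
The segregation rule (Code R8 with Code R6) does not apply to Code R8 with Code R7.
Every hazard code is within its express courier limit and no segregation rule is violated.

Yes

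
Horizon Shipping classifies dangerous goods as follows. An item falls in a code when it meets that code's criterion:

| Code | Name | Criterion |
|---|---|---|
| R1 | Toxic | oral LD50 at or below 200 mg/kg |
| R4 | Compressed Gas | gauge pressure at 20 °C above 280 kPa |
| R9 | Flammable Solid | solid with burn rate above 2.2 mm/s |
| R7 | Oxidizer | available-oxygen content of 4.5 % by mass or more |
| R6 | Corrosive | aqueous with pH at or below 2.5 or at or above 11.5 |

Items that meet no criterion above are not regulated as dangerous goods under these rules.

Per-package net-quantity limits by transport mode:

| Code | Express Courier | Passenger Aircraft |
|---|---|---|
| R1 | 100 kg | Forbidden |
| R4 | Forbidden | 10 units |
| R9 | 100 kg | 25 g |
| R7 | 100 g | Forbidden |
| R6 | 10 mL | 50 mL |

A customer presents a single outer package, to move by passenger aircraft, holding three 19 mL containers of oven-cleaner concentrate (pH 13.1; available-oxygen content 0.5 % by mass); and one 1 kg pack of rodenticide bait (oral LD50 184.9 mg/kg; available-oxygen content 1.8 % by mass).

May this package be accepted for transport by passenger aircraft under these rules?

No

pH 13.1 meets the Code R6 criterion (Corrosive), so the oven-cleaner concentrate is Code R6.
The rodenticide bait has oral LD50 184.9 mg/kg, which is ≤ 200 mg/kg, so it is Code R1 (Toxic).
Code R6 quantity: three 19 mL containers = 57 mL.
That exceeds the Code R6 passenger aircraft limit of 50 mL.
Code R1 quantity: 1 kg.
By passenger aircraft, Code R1 is Forbidden regardless of quantity.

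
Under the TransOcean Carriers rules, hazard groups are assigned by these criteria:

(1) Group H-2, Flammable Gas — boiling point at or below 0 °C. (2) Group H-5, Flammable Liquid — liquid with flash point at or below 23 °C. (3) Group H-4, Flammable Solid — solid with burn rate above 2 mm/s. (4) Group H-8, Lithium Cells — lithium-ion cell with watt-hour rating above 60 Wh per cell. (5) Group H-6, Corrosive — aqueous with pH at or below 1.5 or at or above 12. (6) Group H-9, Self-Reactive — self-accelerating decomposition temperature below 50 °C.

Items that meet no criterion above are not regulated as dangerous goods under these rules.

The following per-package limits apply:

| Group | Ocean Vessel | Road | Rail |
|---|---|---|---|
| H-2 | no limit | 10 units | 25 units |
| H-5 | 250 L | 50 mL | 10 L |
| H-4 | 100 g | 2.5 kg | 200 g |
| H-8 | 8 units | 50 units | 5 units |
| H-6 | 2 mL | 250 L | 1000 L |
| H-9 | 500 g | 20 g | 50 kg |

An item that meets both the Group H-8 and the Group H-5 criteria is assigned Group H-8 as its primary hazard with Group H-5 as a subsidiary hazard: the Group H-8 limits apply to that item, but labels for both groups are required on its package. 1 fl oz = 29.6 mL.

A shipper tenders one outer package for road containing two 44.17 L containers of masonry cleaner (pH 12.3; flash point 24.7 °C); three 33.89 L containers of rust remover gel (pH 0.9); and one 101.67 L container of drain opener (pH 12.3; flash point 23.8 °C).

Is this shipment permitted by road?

No

With pH 12.3 (≥ 12), the masonry cleaner falls in Group H-6.
Rust remover gel: pH 0.9 ≤ 1.5 → Group H-6 (Corrosive).
pH 12.3 meets the Group H-6 criterion (Corrosive), so the drain opener is Group H-6.
Total Group H-6: (two 44.17 L containers = 88.34 L) + (three 33.89 L containers = 101.67 L) + 101.67 L = 291.68 L.
291.68 L > 250 L (road limit, Group H-6) — over the limit.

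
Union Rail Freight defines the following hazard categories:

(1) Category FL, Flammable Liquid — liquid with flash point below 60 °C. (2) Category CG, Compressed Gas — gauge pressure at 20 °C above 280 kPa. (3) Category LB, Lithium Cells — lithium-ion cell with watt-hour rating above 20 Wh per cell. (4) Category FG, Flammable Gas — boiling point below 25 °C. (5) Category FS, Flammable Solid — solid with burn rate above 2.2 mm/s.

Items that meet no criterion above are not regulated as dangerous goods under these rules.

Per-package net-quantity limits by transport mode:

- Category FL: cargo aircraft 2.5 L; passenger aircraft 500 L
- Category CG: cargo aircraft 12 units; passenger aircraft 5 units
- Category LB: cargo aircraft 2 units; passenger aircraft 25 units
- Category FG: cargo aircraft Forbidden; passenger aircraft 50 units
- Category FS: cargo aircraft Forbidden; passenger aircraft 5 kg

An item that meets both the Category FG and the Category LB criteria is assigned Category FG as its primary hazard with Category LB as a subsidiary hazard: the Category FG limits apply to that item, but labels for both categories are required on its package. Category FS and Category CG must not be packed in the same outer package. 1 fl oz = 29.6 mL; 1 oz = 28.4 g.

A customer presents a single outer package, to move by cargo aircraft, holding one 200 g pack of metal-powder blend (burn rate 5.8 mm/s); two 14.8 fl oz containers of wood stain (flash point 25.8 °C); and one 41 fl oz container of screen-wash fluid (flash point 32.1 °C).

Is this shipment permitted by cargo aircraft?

No

With burn rate 5.8 mm/s (> 2.2 mm/s), the metal-powder blend falls in Category FS.
Wood stain: flash point 25.8 °C < 60 °C → Category FL (Flammable Liquid).
Screen-wash fluid: flash point 32.1 °C < 60 °C → Category FL (Flammable Liquid).
Category FL net quantity: (two 14.8 fl oz containers = 876.16 mL) + (one 41 fl oz container = 1213.6 mL) = 2089.76 mL.
2089.76 mL is within the cargo aircraft limit of 2.5 L for Category FL.
Category FS quantity: 200 g.
Category FS is Forbidden by cargo aircraft.
The segregation rule (Category FS with Category CG) does not apply to Category FL with Category FS.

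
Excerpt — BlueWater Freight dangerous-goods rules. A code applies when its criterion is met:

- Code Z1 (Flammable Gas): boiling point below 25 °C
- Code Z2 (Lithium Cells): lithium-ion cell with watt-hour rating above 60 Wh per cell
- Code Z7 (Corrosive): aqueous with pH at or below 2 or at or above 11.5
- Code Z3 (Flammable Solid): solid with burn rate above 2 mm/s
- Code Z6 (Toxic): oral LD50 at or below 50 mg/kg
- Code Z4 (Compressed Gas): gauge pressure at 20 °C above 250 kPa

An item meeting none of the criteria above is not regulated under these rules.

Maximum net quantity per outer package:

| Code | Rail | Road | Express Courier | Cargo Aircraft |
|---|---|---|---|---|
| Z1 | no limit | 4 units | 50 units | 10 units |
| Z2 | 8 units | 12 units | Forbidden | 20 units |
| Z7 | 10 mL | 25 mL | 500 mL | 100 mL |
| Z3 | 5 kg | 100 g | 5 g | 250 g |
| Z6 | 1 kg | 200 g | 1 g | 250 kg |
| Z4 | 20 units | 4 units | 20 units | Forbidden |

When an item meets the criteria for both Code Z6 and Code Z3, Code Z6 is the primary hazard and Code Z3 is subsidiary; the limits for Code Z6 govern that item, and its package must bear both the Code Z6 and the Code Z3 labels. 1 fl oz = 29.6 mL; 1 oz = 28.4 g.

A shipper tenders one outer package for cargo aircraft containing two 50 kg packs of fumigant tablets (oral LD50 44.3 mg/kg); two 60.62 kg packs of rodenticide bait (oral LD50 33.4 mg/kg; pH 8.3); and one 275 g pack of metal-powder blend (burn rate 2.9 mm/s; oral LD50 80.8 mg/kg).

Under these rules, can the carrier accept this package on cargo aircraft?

With oral LD50 44.3 mg/kg (≤ 50 mg/kg), the fumigant tablets fall in Code Z6.
Oral LD50 33.4 mg/kg meets the Code Z6 criterion (Toxic), so the rodenticide bait is Code Z6.
Metal-powder blend: burn rate 2.9 mm/s > 2 mm/s → Code Z3 (Flammable Solid).
Code Z6 net quantity: (two 50 kg packs = 100 kg) + (two 60.62 kg packs = 121.24 kg) = 221.24 kg.
221.24 kg ≤ 250 kg (cargo aircraft limit, Code Z6) — within limit.
Code Z3 quantity: 275 g.
275 g > 250 g (cargo aircraft limit, Code Z3) — over the limit.

No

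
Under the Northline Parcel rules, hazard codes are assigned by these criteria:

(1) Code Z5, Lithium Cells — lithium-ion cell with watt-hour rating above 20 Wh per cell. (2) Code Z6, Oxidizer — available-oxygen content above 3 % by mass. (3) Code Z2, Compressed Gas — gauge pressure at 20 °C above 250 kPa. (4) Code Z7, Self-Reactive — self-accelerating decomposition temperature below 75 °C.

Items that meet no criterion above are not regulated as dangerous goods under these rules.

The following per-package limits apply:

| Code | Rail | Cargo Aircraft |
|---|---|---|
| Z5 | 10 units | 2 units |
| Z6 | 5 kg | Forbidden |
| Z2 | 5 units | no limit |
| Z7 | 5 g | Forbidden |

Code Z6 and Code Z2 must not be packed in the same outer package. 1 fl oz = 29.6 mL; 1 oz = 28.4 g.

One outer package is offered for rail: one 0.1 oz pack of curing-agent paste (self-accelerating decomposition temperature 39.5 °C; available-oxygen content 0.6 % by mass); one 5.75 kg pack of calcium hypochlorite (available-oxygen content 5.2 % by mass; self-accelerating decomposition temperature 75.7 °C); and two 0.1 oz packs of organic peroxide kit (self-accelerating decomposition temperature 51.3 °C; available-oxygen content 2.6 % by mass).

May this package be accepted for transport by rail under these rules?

No

Self-accelerating decomposition temperature 39.5 °C meets the Code Z7 criterion (Self-Reactive), so the curing-agent paste is Code Z7.
The calcium hypochlorite has available-oxygen content 5.2 % by mass, which is > 3 % by mass, so it is Code Z6 (Oxidizer).
The organic peroxide kit has self-accelerating decomposition temperature 51.3 °C, which is < 75 °C, so it is Code Z7 (Self-Reactive).
Code Z7 net quantity: (one 0.1 oz pack = 2.84 g) + (two 0.1 oz packs = 5.68 g) = 8.52 g.
That exceeds the Code Z7 rail limit of 5 g.
Code Z6 quantity: 5.75 kg.
5.75 kg > 5 kg (rail limit, Code Z6) — over the limit.
The segregation rule (Code Z6 with Code Z2) does not apply to Code Z7 with Code Z6.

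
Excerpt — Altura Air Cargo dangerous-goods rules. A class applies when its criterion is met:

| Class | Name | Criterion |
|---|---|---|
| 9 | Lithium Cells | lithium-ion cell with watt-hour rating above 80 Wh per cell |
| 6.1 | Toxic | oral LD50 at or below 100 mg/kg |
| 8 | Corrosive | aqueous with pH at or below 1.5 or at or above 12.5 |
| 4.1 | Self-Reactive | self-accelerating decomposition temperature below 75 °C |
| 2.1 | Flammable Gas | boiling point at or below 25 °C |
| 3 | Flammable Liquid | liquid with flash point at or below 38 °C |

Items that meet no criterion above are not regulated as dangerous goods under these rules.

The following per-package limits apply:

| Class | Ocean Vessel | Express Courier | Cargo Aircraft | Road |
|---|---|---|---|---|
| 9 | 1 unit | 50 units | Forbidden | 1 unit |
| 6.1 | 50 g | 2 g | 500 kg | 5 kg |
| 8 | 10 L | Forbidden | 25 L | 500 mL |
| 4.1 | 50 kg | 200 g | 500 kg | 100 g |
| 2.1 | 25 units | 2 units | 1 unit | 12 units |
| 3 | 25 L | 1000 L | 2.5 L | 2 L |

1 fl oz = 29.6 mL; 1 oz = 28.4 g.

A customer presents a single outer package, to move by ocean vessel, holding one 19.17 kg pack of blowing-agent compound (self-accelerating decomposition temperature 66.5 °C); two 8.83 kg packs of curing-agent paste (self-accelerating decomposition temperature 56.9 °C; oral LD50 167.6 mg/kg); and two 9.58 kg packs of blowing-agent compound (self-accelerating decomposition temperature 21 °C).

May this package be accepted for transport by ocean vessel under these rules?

The blowing-agent compound has self-accelerating decomposition temperature 66.5 °C, which is < 75 °C, so it is Class 4.1 (Self-Reactive).
With self-accelerating decomposition temperature 56.9 °C (< 75 °C), the curing-agent paste falls in Class 4.1.
Self-accelerating decomposition temperature 21 °C meets the Class 4.1 criterion (Self-Reactive), so the blowing-agent compound is Class 4.1.
Total Class 4.1: 19.17 kg + (two 8.83 kg packs = 17.66 kg) + (two 9.58 kg packs = 19.16 kg) = 55.99 kg.
55.99 kg exceeds the ocean vessel limit of 50 kg for Class 4.1.

No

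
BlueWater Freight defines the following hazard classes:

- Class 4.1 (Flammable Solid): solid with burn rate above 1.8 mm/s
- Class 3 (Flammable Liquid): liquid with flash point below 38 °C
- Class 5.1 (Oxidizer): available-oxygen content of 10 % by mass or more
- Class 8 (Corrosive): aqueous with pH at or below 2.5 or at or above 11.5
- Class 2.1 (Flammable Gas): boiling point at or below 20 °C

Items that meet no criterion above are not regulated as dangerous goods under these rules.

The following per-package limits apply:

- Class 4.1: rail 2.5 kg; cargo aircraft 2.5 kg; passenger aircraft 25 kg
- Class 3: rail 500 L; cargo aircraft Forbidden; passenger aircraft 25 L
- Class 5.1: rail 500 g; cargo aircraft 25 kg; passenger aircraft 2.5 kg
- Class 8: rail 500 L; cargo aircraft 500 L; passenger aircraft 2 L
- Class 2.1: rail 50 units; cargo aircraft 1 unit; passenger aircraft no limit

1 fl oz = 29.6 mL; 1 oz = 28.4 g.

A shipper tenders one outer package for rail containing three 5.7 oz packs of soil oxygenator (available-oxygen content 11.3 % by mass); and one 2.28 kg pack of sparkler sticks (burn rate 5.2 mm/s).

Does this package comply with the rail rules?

The soil oxygenator has available-oxygen content 11.3 % by mass, which is ≥ 10 % by mass, so it is Class 5.1 (Oxidizer).
Burn rate 5.2 mm/s meets the Class 4.1 criterion (Flammable Solid), so the sparkler sticks are Class 4.1.
Class 4.1 quantity: 2.28 kg.
2.28 kg is within the rail limit of 2.5 kg for Class 4.1.
Class 5.1 quantity: three 5.7 oz packs = 485.64 g.
That is within the Class 5.1 rail limit of 500 g.
Every hazard class is within its rail limit and no segregation rule is violated.

Yes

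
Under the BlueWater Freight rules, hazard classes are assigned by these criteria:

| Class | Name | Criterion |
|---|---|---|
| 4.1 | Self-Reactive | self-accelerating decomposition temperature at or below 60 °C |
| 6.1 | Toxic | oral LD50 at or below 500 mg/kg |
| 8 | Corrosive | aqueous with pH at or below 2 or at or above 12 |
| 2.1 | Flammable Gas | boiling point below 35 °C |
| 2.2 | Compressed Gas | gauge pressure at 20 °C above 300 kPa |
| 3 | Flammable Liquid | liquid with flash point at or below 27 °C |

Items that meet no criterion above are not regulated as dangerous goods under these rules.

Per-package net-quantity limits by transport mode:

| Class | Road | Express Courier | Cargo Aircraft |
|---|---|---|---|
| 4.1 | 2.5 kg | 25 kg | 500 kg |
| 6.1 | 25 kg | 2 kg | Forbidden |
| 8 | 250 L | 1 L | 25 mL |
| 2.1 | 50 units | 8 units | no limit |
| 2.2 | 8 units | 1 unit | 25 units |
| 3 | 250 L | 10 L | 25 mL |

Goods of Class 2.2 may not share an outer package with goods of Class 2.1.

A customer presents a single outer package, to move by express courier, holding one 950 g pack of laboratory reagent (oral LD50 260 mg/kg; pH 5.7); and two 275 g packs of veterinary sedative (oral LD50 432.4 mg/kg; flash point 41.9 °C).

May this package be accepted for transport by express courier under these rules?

Yes

Oral LD50 260 mg/kg meets the Class 6.1 criterion (Toxic), so the laboratory reagent is Class 6.1.
Veterinary sedative: oral LD50 432.4 mg/kg ≤ 500 mg/kg → Class 6.1 (Toxic).
Total Class 6.1: 950 g + (two 275 g packs = 550 g) = 1.5 kg.
That is within the Class 6.1 express courier limit of 2 kg.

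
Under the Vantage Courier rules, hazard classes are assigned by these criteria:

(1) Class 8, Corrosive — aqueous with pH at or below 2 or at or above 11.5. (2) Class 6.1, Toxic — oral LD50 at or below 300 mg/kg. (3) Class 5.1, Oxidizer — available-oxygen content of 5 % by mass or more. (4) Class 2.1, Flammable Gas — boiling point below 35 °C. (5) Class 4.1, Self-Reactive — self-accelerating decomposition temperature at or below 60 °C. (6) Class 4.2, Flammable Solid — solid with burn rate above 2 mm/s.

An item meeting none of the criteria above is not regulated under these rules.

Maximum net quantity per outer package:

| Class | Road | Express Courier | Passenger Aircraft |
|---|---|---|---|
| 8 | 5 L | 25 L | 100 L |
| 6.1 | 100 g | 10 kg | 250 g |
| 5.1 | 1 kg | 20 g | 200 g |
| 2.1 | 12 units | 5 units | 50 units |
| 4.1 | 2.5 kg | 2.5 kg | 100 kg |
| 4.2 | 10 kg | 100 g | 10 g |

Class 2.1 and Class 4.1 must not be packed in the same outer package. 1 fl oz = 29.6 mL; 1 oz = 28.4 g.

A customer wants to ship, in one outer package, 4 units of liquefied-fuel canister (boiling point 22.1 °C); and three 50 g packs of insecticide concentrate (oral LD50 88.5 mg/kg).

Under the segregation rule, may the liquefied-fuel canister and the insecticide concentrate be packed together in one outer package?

Yes

The liquefied-fuel canister has boiling point 22.1 °C, which is < 35 °C, so it is Class 2.1 (Flammable Gas).
The insecticide concentrate has oral LD50 88.5 mg/kg, which is ≤ 300 mg/kg, so it is Class 6.1 (Toxic).
No segregation rule bars Class 2.1 with Class 6.1.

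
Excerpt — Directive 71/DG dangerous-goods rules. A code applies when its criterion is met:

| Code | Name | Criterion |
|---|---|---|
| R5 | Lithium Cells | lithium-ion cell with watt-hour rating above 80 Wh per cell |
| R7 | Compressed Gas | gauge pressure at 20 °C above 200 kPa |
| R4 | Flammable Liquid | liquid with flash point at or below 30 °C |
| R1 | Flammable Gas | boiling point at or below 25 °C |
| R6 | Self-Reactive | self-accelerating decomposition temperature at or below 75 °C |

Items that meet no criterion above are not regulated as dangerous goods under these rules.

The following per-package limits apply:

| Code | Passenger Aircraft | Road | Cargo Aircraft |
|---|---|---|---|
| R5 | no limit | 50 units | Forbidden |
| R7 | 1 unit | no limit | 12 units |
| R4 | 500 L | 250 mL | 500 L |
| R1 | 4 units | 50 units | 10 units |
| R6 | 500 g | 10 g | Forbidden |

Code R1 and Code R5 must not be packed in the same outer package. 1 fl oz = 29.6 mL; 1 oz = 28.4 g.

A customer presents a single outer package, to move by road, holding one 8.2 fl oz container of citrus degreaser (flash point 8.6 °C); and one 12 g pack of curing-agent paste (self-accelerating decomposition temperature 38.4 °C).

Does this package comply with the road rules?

No

The citrus degreaser has flash point 8.6 °C, which is ≤ 30 °C, so it is Code R4 (Flammable Liquid).
Self-accelerating decomposition temperature 38.4 °C meets the Code R6 criterion (Self-Reactive), so the curing-agent paste is Code R6.
Code R6 quantity: 12 g.
That exceeds the Code R6 road limit of 10 g.
Code R4 quantity: one 8.2 fl oz container = 242.72 mL.
242.72 mL is within the road limit of 250 mL for Code R4.
The segregation rule (Code R1 with Code R5) does not apply to Code R6 with Code R4.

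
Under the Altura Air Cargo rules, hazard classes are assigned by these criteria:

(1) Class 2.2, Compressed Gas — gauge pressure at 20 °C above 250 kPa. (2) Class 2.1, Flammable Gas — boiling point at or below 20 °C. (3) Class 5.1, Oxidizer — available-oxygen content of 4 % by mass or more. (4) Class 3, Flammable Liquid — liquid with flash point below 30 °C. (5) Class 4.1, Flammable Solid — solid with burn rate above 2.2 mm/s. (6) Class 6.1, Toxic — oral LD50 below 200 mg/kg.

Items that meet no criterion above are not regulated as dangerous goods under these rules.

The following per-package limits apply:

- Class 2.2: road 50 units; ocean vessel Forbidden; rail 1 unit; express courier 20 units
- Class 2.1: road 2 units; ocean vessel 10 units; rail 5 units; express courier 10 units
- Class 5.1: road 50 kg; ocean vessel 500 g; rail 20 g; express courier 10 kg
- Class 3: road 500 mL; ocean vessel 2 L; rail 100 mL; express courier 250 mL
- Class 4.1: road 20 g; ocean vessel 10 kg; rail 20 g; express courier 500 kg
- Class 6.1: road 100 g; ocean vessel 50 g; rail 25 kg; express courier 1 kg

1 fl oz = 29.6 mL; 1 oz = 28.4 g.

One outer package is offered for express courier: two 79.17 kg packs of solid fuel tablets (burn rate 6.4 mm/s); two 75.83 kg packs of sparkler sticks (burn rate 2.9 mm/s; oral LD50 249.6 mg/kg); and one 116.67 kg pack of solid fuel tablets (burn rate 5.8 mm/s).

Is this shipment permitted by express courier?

Yes

With burn rate 6.4 mm/s (> 2.2 mm/s), the solid fuel tablets fall in Class 4.1.
The sparkler sticks have burn rate 2.9 mm/s, which is > 2.2 mm/s, so they are Class 4.1 (Flammable Solid).
With burn rate 5.8 mm/s (> 2.2 mm/s), the solid fuel tablets fall in Class 4.1.
Class 4.1 net quantity: (two 79.17 kg packs = 158.34 kg) + (two 75.83 kg packs = 151.66 kg) + 116.67 kg = 426.67 kg.
426.67 kg ≤ 500 kg (express courier limit, Class 4.1) — within limit.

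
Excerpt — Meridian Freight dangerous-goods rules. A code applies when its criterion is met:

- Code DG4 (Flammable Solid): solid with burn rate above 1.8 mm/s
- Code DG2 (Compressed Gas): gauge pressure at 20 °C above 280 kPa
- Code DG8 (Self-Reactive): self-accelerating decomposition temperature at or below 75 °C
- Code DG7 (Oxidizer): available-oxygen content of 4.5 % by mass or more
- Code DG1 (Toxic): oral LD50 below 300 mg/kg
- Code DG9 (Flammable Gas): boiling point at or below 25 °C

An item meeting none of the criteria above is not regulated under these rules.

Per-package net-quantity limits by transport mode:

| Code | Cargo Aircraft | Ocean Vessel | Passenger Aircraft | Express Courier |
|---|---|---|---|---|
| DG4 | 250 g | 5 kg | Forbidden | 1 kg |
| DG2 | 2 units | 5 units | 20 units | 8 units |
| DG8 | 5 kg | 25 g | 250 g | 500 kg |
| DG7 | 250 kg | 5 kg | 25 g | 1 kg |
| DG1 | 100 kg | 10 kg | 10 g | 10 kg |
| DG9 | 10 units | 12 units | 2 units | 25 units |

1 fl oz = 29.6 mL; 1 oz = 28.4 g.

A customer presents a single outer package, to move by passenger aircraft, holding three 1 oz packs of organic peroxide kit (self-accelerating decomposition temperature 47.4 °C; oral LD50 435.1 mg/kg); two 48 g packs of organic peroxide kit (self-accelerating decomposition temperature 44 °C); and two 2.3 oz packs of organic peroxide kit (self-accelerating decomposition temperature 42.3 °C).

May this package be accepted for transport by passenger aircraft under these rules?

With self-accelerating decomposition temperature 47.4 °C (≤ 75 °C), the organic peroxide kit falls in Code DG8.
The organic peroxide kit has self-accelerating decomposition temperature 44 °C, which is ≤ 75 °C, so it is Code DG8 (Self-Reactive).
Self-accelerating decomposition temperature 42.3 °C meets the Code DG8 criterion (Self-Reactive), so the organic peroxide kit is Code DG8.
Code DG8 net quantity: (three 1 oz packs = 85.2 g) + (two 48 g packs = 96 g) + (two 2.3 oz packs = 130.64 g) = 311.84 g.
311.84 g > 250 g (passenger aircraft limit, Code DG8) — over the limit.

No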